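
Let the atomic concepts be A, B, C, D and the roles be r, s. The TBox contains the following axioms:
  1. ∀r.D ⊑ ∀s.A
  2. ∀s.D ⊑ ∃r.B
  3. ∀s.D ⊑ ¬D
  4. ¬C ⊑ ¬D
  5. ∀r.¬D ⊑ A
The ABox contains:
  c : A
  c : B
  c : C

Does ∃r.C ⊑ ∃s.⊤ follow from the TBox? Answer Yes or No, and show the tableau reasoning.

No

1. ∃r.C ⊑ ∃s.⊤  ⇔  (∃r.C ⊓ ∀s.⊥) unsat w.r.t. T
   open: L(x₀) ⊇ {C, ¬D, ∀s.⊥, ∃r.B, ∃r.C, …} (+ ∃-successors)
2. Hence ∃r.C ⊑ ∃s.⊤: not entailed.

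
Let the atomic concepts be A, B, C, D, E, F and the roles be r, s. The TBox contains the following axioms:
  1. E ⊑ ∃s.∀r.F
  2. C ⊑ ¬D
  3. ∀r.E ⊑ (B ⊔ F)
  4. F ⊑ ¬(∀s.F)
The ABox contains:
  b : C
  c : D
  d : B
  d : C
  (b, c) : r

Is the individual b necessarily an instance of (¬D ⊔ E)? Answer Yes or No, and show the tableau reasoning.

1. b : (¬D ⊔ E)?  L(b) = {C} ∪ {(D ⊓ ¬E)}
   clash {D, ¬D} at b — b ∈ (¬D ⊔ E)
2. Hence b : (¬D ⊔ E): entailed.

Yes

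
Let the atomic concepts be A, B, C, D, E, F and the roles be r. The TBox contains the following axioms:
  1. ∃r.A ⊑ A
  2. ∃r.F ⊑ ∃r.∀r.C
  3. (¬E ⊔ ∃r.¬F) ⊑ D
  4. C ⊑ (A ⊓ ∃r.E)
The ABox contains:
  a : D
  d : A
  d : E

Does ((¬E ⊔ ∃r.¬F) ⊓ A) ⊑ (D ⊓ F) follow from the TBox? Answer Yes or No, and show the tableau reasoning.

1. ((¬E ⊔ ∃r.¬F) ⊓ A) ⊑ (D ⊓ F)  ⇔  (((¬E ⊔ ∃r.¬F) ⊓ A) ⊓ (¬D ⊔ ¬F)) unsat w.r.t. T
   apply at x₀: (¬E ⊔ ∃r.¬F)⊑D
   open: L(x₀) ⊇ {A, D, ¬C, ¬E, ¬F, …}
2. Hence ((¬E ⊔ ∃r.¬F) ⊓ A) ⊑ (D ⊓ F): not entailed.

No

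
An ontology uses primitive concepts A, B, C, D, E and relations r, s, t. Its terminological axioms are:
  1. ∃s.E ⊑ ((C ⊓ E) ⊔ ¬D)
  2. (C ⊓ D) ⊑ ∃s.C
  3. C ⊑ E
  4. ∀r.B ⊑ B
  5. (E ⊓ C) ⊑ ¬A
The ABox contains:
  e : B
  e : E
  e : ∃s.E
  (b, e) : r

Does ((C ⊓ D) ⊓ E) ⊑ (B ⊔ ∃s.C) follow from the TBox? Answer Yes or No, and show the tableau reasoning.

1. ((C ⊓ D) ⊓ E) ⊑ (B ⊔ ∃s.C)  ⇔  (((C ⊓ D) ⊓ E) ⊓ (¬B ⊓ ∀s.¬C)) unsat w.r.t. T
   all branches close; clash {D, ¬D} at x₀
2. Hence ((C ⊓ D) ⊓ E) ⊑ (B ⊔ ∃s.C): entailed.

Yes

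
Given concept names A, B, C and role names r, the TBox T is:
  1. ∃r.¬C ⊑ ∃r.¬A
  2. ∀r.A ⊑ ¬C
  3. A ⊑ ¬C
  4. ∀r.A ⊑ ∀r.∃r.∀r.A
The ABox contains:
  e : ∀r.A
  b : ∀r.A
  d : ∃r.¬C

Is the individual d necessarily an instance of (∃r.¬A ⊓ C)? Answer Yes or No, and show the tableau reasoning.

1. d : (∃r.¬A ⊓ C)?  L(d) = {∃r.¬C} ∪ {(∀r.A ⊔ ¬C)}
   apply at d: ∃r.¬C⊑∃r.¬A
   open: L(d) ⊇ {¬A, ¬C, ∃r.¬A, ∃r.¬C} (+ ∃-successors) — d ∉ (∃r.¬A ⊓ C) possible
2. Hence d : (∃r.¬A ⊓ C): not entailed.

No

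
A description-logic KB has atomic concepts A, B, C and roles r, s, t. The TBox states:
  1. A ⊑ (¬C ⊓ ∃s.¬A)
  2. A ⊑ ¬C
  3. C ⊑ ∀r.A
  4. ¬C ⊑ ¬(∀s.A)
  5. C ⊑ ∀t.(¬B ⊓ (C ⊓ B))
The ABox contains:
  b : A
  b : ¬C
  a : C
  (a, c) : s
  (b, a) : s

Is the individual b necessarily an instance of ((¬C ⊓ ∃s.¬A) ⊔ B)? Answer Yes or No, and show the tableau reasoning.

Yes

1. b : ((¬C ⊓ ∃s.¬A) ⊔ B)?  L(b) = {A, ¬C} ∪ {((C ⊔ ∀s.A) ⊓ ¬B)}
   clash {C, ¬C} at a — b ∈ ((¬C ⊓ ∃s.¬A) ⊔ B)
2. Hence b : ((¬C ⊓ ∃s.¬A) ⊔ B): entailed.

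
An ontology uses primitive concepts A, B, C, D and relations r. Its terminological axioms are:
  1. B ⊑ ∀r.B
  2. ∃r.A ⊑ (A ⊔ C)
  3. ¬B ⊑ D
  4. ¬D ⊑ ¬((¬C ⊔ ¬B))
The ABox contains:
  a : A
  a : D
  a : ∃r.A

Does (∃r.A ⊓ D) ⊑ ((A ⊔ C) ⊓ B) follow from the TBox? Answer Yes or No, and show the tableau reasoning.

1. (∃r.A ⊓ D) ⊑ ((A ⊔ C) ⊓ B)  ⇔  ((∃r.A ⊓ D) ⊓ ((¬A ⊓ ¬C) ⊔ ¬B)) unsat w.r.t. T
   apply at x₀: ∃r.A⊑(A ⊔ C)
   open: L(x₀) ⊇ {A, D, ¬B, ∃r.A} (+ ∃-successors)
2. Hence (∃r.A ⊓ D) ⊑ ((A ⊔ C) ⊓ B): not entailed.

No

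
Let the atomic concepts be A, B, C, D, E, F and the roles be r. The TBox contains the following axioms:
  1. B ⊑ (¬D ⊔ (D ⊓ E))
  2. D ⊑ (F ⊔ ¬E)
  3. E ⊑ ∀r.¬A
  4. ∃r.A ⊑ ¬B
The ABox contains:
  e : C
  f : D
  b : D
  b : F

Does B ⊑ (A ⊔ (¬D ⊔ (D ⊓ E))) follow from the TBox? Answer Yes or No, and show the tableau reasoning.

Yes

1. B ⊑ (A ⊔ (¬D ⊔ (D ⊓ E)))  ⇔  (B ⊓ (¬A ⊓ (D ⊓ (¬D ⊔ ¬E)))) unsat w.r.t. T
   all branches close; clash {E, ¬E} at x₀
2. Hence B ⊑ (A ⊔ (¬D ⊔ (D ⊓ E))): entailed.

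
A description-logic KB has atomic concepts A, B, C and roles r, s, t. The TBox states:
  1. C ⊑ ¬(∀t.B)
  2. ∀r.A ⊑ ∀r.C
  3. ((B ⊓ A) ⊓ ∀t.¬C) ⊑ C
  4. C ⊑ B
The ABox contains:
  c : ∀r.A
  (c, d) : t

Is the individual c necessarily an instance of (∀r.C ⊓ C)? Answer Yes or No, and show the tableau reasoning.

1. c : (∀r.C ⊓ C)?  L(c) = {∀r.A} ∪ {(∃r.¬C ⊔ ¬C)}
   apply at c: ∀r.A⊑∀r.C
   open: L(c) ⊇ {¬B, ¬C, ∀r.A, ∀r.C} — c ∉ (∀r.C ⊓ C) possible
2. Hence c : (∀r.C ⊓ C): not entailed.

No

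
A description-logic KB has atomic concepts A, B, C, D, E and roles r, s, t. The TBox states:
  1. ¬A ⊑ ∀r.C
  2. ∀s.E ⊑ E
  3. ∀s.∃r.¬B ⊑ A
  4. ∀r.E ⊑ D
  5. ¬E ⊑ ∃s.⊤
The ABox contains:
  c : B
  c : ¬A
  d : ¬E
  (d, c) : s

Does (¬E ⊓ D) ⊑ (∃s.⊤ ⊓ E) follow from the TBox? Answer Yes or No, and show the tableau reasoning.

No

1. (¬E ⊓ D) ⊑ (∃s.⊤ ⊓ E)  ⇔  ((¬E ⊓ D) ⊓ (∀s.⊥ ⊔ ¬E)) unsat w.r.t. T
   apply at x₀: ¬E⊑∃s.⊤
   open: L(x₀) ⊇ {A, D, ¬E, ∃s.¬E, ∃s.⊤} (+ ∃-successors)
2. Hence (¬E ⊓ D) ⊑ (∃s.⊤ ⊓ E): not entailed.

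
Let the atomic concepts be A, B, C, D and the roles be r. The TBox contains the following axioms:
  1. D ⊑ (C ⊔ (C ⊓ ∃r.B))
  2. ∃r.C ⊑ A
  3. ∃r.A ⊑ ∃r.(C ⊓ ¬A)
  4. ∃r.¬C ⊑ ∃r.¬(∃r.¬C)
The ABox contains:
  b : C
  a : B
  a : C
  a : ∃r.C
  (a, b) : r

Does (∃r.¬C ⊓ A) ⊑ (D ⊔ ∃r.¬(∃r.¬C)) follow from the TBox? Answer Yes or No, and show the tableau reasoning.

Yes

1. (∃r.¬C ⊓ A) ⊑ (D ⊔ ∃r.¬(∃r.¬C))  ⇔  ((∃r.¬C ⊓ A) ⊓ (¬D ⊓ ∀r.∃r.¬C)) unsat w.r.t. T
   all branches close; clash {C, ¬C} at an ∃-successor
2. Hence (∃r.¬C ⊓ A) ⊑ (D ⊔ ∃r.¬(∃r.¬C)): entailed.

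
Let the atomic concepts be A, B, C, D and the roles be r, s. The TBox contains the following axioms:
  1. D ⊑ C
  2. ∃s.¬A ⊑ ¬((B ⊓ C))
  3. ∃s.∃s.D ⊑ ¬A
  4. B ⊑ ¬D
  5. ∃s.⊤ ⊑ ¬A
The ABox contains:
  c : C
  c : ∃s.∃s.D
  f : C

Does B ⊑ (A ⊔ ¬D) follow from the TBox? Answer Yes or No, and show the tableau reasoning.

1. B ⊑ (A ⊔ ¬D)  ⇔  (B ⊓ (¬A ⊓ D)) unsat w.r.t. T
   all branches close; clash {D, ¬D} at x₀
2. Hence B ⊑ (A ⊔ ¬D): entailed.

Yes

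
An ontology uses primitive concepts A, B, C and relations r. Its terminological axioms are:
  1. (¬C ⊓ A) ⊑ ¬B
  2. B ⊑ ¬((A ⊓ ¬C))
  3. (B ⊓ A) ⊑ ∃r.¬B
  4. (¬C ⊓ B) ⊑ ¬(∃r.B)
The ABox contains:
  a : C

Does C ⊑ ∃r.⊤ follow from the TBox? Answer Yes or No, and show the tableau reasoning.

No

1. C ⊑ ∃r.⊤  ⇔  (C ⊓ ∀r.⊥) unsat w.r.t. T
   open: L(x₀) ⊇ {C, ¬B, ∀r.⊥}
2. Hence C ⊑ ∃r.⊤: not entailed.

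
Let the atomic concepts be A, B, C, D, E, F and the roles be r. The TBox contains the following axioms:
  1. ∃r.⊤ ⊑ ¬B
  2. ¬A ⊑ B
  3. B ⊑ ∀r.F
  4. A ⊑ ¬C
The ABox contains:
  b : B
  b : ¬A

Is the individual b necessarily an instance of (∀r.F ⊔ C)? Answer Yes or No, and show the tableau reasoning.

Yes

1. b : (∀r.F ⊔ C)?  L(b) = {B, ¬A} ∪ {(∃r.¬F ⊓ ¬C)}
   clash {B, ¬B} at b — b ∈ (∀r.F ⊔ C)
2. Hence b : (∀r.F ⊔ C): entailed.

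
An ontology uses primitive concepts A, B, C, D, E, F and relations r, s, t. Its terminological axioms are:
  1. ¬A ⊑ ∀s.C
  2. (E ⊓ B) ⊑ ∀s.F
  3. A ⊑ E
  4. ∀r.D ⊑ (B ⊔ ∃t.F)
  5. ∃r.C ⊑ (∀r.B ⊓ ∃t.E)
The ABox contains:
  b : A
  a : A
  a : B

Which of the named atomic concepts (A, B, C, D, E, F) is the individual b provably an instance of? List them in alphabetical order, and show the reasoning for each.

1. b : A?  L(b) = {A} ∪ {¬A}
   clash {A, ¬A} at b — b ∈ A
2. b : B?  L(b) = {A} ∪ {¬B}
   apply at b: A⊑E
   open: L(b) ⊇ {A, E, ¬B, ∀r.¬C, ∃r.¬D} (+ ∃-successors) — b ∉ B possible
3. b : C?  L(b) = {A} ∪ {¬C}
   apply at b: A⊑E
   open: L(b) ⊇ {A, E, ¬B, ¬C, ∀r.¬C, …} (+ ∃-successors) — b ∉ C possible
4. b : D?  L(b) = {A} ∪ {¬D}
   apply at b: A⊑E
   open: L(b) ⊇ {A, E, ¬B, ¬D, ∀r.¬C, …} (+ ∃-successors) — b ∉ D possible
5. b : E?  L(b) = {A} ∪ {¬E}
   clash {E, ¬E} at b — b ∈ E
6. b : F?  L(b) = {A} ∪ {¬F}
   apply at b: A⊑E
   open: L(b) ⊇ {A, E, ¬B, ¬F, ∀r.¬C, …} (+ ∃-successors) — b ∉ F possible
7. Entailed for b: {A, E}

{A, E}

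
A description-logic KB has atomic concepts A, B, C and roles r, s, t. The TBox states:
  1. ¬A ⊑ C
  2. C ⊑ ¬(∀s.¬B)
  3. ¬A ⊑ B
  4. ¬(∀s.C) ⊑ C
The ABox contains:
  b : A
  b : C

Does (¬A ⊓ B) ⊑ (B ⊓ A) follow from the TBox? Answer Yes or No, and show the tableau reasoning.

No

1. (¬A ⊓ B) ⊑ (B ⊓ A)  ⇔  ((¬A ⊓ B) ⊓ (¬B ⊔ ¬A)) unsat w.r.t. T
   apply at x₀: ¬A⊑C
   open: L(x₀) ⊇ {B, C, ¬A, ∃s.B} (+ ∃-successors)
2. Hence (¬A ⊓ B) ⊑ (B ⊓ A): not entailed.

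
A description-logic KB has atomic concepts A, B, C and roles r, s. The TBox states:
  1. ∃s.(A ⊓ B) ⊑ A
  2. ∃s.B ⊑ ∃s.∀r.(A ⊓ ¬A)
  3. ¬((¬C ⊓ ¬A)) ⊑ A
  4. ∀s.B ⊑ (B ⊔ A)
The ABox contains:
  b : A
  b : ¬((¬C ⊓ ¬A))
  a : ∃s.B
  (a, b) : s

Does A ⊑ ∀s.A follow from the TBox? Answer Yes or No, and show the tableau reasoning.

1. A ⊑ ∀s.A  ⇔  (A ⊓ ∃s.¬A) unsat w.r.t. T
   open: L(x₀) ⊇ {A, ∀s.¬B, ∃s.¬A, ∃s.¬B} (+ ∃-successors)
2. Hence A ⊑ ∀s.A: not entailed.

No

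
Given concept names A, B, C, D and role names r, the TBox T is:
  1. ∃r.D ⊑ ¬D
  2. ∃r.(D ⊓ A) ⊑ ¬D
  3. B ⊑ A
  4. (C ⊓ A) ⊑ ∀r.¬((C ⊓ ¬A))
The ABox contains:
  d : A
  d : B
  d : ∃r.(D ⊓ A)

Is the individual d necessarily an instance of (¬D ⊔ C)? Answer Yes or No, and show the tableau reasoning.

Yes

1. d : (¬D ⊔ C)?  L(d) = {A, B, ∃r.(D ⊓ A)} ∪ {(D ⊓ ¬C)}
   clash {D, ¬D} at d — d ∈ (¬D ⊔ C)
2. Hence d : (¬D ⊔ C): entailed.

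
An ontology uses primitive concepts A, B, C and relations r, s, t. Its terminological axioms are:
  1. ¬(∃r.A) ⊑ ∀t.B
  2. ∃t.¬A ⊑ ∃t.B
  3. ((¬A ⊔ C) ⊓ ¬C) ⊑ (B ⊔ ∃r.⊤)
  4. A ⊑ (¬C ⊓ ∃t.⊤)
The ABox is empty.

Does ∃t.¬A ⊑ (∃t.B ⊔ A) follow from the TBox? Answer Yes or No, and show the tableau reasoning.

Yes

1. ∃t.¬A ⊑ (∃t.B ⊔ A)  ⇔  (∃t.¬A ⊓ (∀t.¬B ⊓ ¬A)) unsat w.r.t. T
   all branches close; clash {B, ¬B} at an ∃-successor
2. Hence ∃t.¬A ⊑ (∃t.B ⊔ A): entailed.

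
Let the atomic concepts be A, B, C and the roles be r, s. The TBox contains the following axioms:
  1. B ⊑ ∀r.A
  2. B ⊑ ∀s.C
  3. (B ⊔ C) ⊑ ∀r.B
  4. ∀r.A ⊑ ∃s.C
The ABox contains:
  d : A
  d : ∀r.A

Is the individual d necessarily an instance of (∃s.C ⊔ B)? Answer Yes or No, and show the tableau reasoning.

1. d : (∃s.C ⊔ B)?  L(d) = {A, ∀r.A} ∪ {(∀s.¬C ⊓ ¬B)}
   clash {C, ¬C} at an ∃-successor — d ∈ (∃s.C ⊔ B)
2. Hence d : (∃s.C ⊔ B): entailed.

Yes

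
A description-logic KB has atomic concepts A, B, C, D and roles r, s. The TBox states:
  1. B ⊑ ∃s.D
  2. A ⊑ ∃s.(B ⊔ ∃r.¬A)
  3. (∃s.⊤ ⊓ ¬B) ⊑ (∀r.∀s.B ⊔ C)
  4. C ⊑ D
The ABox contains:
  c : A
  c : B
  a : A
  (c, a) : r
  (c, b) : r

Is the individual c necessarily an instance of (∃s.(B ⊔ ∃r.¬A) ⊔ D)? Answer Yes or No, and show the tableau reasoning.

1. c : (∃s.(B ⊔ ∃r.¬A) ⊔ D)?  L(c) = {A, B} ∪ {(∀s.(¬B ⊓ ∀r.A) ⊓ ¬D)}
   clash {D, ¬D} at c — c ∈ (∃s.(B ⊔ ∃r.¬A) ⊔ D)
2. Hence c : (∃s.(B ⊔ ∃r.¬A) ⊔ D): entailed.

Yes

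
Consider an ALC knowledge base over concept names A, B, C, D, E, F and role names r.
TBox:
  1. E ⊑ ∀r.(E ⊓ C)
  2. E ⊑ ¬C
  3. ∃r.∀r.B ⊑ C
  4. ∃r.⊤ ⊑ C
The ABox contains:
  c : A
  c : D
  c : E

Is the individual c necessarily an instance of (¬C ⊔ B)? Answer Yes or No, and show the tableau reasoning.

1. c : (¬C ⊔ B)?  L(c) = {A, D, E} ∪ {(C ⊓ ¬B)}
   clash {C, ¬C} at c — c ∈ (¬C ⊔ B)
2. Hence c : (¬C ⊔ B): entailed.

Yes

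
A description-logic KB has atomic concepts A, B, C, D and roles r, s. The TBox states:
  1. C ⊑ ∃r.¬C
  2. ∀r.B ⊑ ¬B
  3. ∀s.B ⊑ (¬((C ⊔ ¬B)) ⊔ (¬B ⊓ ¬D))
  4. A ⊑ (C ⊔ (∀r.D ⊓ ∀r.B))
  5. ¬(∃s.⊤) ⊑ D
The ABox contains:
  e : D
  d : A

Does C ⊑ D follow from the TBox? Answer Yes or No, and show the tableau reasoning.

No

1. C ⊑ D  ⇔  (C ⊓ ¬D) unsat w.r.t. T
   apply at x₀: C⊑∃r.¬C
   open: L(x₀) ⊇ {C, ¬A, ¬D, ∃r.¬B, ∃r.¬C, …} (+ ∃-successors)
2. Hence C ⊑ D: not entailed.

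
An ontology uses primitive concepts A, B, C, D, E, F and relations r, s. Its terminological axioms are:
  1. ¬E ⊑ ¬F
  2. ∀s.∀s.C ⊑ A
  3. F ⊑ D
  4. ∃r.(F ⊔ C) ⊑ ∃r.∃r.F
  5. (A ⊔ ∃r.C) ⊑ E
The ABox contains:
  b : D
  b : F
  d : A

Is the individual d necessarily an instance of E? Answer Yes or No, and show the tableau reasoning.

Yes

1. d : E?  L(d) = {A} ∪ {¬E}
   clash {E, ¬E} at d — d ∈ E
2. Hence d : E: entailed.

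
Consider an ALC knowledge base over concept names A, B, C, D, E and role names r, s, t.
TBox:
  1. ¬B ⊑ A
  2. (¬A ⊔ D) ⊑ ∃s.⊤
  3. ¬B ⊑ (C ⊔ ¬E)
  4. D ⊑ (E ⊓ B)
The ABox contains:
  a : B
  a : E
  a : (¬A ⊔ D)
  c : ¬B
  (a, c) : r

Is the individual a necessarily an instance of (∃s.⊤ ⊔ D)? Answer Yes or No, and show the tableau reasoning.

Yes

1. a : (∃s.⊤ ⊔ D)?  L(a) = {B, E, (¬A ⊔ D)} ∪ {(∀s.⊥ ⊓ ¬D)}
   clash {D, ¬D} at a — a ∈ (∃s.⊤ ⊔ D)
2. Hence a : (∃s.⊤ ⊔ D): entailed.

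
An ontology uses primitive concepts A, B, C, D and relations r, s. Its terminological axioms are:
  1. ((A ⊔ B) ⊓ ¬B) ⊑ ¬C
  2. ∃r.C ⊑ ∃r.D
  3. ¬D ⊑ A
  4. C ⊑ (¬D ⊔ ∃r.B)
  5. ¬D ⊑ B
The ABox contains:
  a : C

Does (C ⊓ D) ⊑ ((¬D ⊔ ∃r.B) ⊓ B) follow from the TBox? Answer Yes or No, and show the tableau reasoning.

No

1. (C ⊓ D) ⊑ ((¬D ⊔ ∃r.B) ⊓ B)  ⇔  ((C ⊓ D) ⊓ ((D ⊓ ∀r.¬B) ⊔ ¬B)) unsat w.r.t. T
   apply at x₀: C⊑(¬D ⊔ ∃r.B)
   open: L(x₀) ⊇ {C, D, ¬A, ¬B, ∀r.¬C, …} (+ ∃-successors)
2. Hence (C ⊓ D) ⊑ ((¬D ⊔ ∃r.B) ⊓ B): not entailed.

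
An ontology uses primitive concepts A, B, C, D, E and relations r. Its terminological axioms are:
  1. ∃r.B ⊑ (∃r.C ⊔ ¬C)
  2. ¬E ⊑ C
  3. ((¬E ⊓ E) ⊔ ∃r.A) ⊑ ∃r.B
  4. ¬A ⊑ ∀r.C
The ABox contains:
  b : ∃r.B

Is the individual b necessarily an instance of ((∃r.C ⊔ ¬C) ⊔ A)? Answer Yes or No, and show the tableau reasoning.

1. b : ((∃r.C ⊔ ¬C) ⊔ A)?  L(b) = {∃r.B} ∪ {((∀r.¬C ⊓ C) ⊓ ¬A)}
   clash {C, ¬C} at b — b ∈ ((∃r.C ⊔ ¬C) ⊔ A)
2. Hence b : ((∃r.C ⊔ ¬C) ⊔ A): entailed.

Yes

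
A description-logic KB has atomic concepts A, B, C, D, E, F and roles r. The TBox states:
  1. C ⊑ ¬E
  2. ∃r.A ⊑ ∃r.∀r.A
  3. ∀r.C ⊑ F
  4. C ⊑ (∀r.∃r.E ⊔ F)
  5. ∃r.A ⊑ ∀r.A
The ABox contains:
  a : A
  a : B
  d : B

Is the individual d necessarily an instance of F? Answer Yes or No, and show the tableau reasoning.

1. d : F?  L(d) = {B} ∪ {¬F}
   open: L(d) ⊇ {B, ¬C, ¬F, ∀r.¬A, ∃r.¬C} (+ ∃-successors) — d ∉ F possible
2. Hence d : F: not entailed.

No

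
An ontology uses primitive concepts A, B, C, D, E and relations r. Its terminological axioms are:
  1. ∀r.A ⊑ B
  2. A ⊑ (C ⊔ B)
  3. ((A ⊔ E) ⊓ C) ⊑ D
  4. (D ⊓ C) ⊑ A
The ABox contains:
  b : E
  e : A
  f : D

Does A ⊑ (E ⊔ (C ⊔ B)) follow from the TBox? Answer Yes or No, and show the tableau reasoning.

Yes

1. A ⊑ (E ⊔ (C ⊔ B))  ⇔  (A ⊓ (¬E ⊓ (¬C ⊓ ¬B))) unsat w.r.t. T
   all branches close; clash {B, ¬B} at x₀
2. Hence A ⊑ (E ⊔ (C ⊔ B)): entailed.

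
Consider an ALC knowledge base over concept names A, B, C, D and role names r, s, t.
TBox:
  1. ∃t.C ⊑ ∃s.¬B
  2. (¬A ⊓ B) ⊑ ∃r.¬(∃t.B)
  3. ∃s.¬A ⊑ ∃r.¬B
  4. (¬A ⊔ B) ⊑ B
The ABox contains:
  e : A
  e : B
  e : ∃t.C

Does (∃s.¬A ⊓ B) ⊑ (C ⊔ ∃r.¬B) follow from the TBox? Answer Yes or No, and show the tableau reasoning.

1. (∃s.¬A ⊓ B) ⊑ (C ⊔ ∃r.¬B)  ⇔  ((∃s.¬A ⊓ B) ⊓ (¬C ⊓ ∀r.B)) unsat w.r.t. T
   all branches close; clash {B, ¬B} at an ∃-successor
2. Hence (∃s.¬A ⊓ B) ⊑ (C ⊔ ∃r.¬B): entailed.

Yes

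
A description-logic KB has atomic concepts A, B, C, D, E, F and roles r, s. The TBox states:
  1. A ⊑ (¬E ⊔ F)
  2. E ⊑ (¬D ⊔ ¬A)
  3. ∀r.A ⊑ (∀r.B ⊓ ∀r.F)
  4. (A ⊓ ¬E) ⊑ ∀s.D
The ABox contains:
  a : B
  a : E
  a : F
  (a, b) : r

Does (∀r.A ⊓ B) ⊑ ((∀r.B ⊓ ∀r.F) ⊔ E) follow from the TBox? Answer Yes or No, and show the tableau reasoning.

1. (∀r.A ⊓ B) ⊑ ((∀r.B ⊓ ∀r.F) ⊔ E)  ⇔  ((∀r.A ⊓ B) ⊓ ((∃r.¬B ⊔ ∃r.¬F) ⊓ ¬E)) unsat w.r.t. T
   all branches close; clash {F, ¬F} at an ∃-successor
2. Hence (∀r.A ⊓ B) ⊑ ((∀r.B ⊓ ∀r.F) ⊔ E): entailed.

Yes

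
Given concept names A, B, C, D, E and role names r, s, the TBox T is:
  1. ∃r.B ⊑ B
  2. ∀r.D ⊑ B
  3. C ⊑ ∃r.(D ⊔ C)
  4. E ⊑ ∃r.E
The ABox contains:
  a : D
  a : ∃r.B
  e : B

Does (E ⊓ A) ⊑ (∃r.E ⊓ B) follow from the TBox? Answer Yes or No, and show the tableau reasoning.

1. (E ⊓ A) ⊑ (∃r.E ⊓ B)  ⇔  ((E ⊓ A) ⊓ (∀r.¬E ⊔ ¬B)) unsat w.r.t. T
   apply at x₀: E⊑∃r.E
   open: L(x₀) ⊇ {A, E, ¬B, ¬C, ∀r.¬B, …} (+ ∃-successors)
2. Hence (E ⊓ A) ⊑ (∃r.E ⊓ B): not entailed.

No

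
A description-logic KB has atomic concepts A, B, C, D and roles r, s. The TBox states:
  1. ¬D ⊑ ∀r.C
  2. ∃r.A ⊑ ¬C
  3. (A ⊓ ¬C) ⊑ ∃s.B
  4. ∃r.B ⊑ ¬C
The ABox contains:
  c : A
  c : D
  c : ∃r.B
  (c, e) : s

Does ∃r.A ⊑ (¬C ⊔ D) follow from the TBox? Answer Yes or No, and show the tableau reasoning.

Yes

1. ∃r.A ⊑ (¬C ⊔ D)  ⇔  (∃r.A ⊓ (C ⊓ ¬D)) unsat w.r.t. T
   all branches close; clash {C, ¬C} at x₀
2. Hence ∃r.A ⊑ (¬C ⊔ D): entailed.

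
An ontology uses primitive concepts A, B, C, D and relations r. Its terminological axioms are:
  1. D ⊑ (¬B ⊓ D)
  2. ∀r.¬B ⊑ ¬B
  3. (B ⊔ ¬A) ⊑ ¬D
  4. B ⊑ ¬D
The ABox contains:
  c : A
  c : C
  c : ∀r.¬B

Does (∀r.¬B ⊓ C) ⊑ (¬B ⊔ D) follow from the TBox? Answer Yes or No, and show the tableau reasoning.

Yes

1. (∀r.¬B ⊓ C) ⊑ (¬B ⊔ D)  ⇔  ((∀r.¬B ⊓ C) ⊓ (B ⊓ ¬D)) unsat w.r.t. T
   all branches close; clash {B, ¬B} at x₀
2. Hence (∀r.¬B ⊓ C) ⊑ (¬B ⊔ D): entailed.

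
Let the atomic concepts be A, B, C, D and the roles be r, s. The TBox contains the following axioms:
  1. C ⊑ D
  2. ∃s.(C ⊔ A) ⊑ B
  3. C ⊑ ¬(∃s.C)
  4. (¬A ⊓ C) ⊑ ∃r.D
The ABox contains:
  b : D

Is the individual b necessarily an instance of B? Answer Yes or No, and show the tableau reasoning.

1. b : B?  L(b) = {D} ∪ {¬B}
   open: L(b) ⊇ {A, D, ¬B, ¬C, ∀s.(¬C ⊓ ¬A)} — b ∉ B possible
2. Hence b : B: not entailed.

No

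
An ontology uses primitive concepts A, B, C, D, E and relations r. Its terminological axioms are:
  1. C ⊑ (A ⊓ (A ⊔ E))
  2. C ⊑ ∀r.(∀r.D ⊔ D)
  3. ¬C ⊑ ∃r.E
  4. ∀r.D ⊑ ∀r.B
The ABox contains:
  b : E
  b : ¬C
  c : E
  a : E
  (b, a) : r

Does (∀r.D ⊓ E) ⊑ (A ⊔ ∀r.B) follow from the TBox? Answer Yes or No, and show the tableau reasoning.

1. (∀r.D ⊓ E) ⊑ (A ⊔ ∀r.B)  ⇔  ((∀r.D ⊓ E) ⊓ (¬A ⊓ ∃r.¬B)) unsat w.r.t. T
   all branches close; clash {A, ¬A} at x₀
2. Hence (∀r.D ⊓ E) ⊑ (A ⊔ ∀r.B): entailed.

Yes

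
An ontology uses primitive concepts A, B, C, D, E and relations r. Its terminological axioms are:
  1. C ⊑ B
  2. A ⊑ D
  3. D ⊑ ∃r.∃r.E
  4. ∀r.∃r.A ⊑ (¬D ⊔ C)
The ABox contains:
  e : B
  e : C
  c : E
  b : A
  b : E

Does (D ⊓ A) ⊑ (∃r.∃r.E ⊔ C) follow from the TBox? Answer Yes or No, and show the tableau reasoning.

1. (D ⊓ A) ⊑ (∃r.∃r.E ⊔ C)  ⇔  ((D ⊓ A) ⊓ (∀r.∀r.¬E ⊓ ¬C)) unsat w.r.t. T
   all branches close; clash {C, ¬C} at x₀
2. Hence (D ⊓ A) ⊑ (∃r.∃r.E ⊔ C): entailed.

Yes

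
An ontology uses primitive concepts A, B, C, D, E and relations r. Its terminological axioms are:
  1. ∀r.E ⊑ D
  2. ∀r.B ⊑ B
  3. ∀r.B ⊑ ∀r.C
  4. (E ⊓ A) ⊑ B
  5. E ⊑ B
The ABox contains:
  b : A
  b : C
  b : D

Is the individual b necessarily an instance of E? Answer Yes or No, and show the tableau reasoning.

No

1. b : E?  L(b) = {A, C, D} ∪ {¬E}
   open: L(b) ⊇ {A, C, D, ¬E, ∃r.¬B} (+ ∃-successors) — b ∉ E possible
2. Hence b : E: not entailed.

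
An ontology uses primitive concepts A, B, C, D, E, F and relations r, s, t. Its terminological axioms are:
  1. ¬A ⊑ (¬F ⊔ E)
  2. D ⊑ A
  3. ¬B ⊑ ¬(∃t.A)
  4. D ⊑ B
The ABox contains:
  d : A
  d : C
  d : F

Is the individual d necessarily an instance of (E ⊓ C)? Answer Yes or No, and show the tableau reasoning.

No

1. d : (E ⊓ C)?  L(d) = {A, C, F} ∪ {(¬E ⊔ ¬C)}
   open: L(d) ⊇ {A, B, C, F, ¬D, …} — d ∉ (E ⊓ C) possible
2. Hence d : (E ⊓ C): not entailed.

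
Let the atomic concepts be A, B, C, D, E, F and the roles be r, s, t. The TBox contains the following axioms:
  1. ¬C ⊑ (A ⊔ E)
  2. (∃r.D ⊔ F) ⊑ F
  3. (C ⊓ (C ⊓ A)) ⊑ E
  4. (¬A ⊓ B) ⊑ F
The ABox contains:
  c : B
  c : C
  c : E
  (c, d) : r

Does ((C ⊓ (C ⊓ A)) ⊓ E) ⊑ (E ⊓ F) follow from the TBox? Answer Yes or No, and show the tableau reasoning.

No

1. ((C ⊓ (C ⊓ A)) ⊓ E) ⊑ (E ⊓ F)  ⇔  (((C ⊓ (C ⊓ A)) ⊓ E) ⊓ (¬E ⊔ ¬F)) unsat w.r.t. T
   open: L(x₀) ⊇ {A, C, E, ¬F, ∀r.¬D}
2. Hence ((C ⊓ (C ⊓ A)) ⊓ E) ⊑ (E ⊓ F): not entailed.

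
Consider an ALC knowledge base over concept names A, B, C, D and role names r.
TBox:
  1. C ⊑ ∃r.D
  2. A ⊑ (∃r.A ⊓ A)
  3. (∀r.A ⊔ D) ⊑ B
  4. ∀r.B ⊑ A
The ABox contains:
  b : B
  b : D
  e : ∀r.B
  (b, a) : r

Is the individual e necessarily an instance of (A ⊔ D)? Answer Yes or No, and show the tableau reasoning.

1. e : (A ⊔ D)?  L(e) = {∀r.B} ∪ {(¬A ⊓ ¬D)}
   clash {A, ¬A} at e — e ∈ (A ⊔ D)
2. Hence e : (A ⊔ D): entailed.

Yes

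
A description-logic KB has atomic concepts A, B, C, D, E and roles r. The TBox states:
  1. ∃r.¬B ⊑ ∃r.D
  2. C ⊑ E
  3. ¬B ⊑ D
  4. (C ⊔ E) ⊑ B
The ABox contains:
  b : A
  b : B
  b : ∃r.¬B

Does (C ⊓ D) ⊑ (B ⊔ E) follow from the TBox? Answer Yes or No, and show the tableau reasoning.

Yes

1. (C ⊓ D) ⊑ (B ⊔ E)  ⇔  ((C ⊓ D) ⊓ (¬B ⊓ ¬E)) unsat w.r.t. T
   all branches close; clash {E, ¬E} at x₀
2. Hence (C ⊓ D) ⊑ (B ⊔ E): entailed.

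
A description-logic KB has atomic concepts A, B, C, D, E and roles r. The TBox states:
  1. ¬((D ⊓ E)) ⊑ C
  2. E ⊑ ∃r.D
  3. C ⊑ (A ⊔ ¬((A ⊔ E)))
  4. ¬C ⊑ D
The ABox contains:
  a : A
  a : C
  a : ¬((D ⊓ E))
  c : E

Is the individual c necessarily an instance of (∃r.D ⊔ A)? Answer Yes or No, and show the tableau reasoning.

1. c : (∃r.D ⊔ A)?  L(c) = {E} ∪ {(∀r.¬D ⊓ ¬A)}
   clash {E, ¬E} at c — c ∈ (∃r.D ⊔ A)
2. Hence c : (∃r.D ⊔ A): entailed.

Yes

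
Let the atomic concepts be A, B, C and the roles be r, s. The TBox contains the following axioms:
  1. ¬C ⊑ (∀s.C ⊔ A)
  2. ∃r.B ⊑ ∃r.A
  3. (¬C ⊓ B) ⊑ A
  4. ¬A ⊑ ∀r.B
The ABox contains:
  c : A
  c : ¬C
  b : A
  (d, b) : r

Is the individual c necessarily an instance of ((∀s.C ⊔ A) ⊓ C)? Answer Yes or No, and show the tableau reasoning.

1. c : ((∀s.C ⊔ A) ⊓ C)?  L(c) = {A, ¬C} ∪ {((∃s.¬C ⊓ ¬A) ⊔ ¬C)}
   apply at c: ¬C⊑(∀s.C ⊔ A)
   open: L(c) ⊇ {A, ¬C, ∀r.¬B} — c ∉ ((∀s.C ⊔ A) ⊓ C) possible
2. Hence c : ((∀s.C ⊔ A) ⊓ C): not entailed.

No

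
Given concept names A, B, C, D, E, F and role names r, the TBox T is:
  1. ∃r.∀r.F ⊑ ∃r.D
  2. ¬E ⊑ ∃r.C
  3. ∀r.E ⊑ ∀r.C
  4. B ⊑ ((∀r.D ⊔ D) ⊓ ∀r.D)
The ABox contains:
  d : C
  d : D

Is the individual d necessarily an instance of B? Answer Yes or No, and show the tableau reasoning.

1. d : B?  L(d) = {C, D} ∪ {¬B}
   open: L(d) ⊇ {C, D, E, ¬B, ∀r.∃r.¬F, …} (+ ∃-successors) — d ∉ B possible
2. Hence d : B: not entailed.

No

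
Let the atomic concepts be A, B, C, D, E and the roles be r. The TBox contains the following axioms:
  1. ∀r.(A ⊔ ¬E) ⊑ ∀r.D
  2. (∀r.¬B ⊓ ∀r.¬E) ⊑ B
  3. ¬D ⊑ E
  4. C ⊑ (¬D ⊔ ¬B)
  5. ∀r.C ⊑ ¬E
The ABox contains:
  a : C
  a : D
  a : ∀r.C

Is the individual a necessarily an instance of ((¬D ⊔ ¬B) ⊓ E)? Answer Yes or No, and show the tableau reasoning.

1. a : ((¬D ⊔ ¬B) ⊓ E)?  L(a) = {C, D, ∀r.C} ∪ {((D ⊓ B) ⊔ ¬E)}
   apply at a: C⊑(¬D ⊔ ¬B); ∀r.C⊑¬E
   open: L(a) ⊇ {C, D, ¬B, ¬E, ∀r.C, …} (+ ∃-successors) — a ∉ ((¬D ⊔ ¬B) ⊓ E) possible
2. Hence a : ((¬D ⊔ ¬B) ⊓ E): not entailed.

No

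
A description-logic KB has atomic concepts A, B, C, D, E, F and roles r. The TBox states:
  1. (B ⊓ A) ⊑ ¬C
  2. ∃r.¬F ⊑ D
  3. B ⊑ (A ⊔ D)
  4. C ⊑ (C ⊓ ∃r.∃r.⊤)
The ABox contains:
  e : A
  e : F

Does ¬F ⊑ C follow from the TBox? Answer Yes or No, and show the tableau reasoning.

1. ¬F ⊑ C  ⇔  (¬F ⊓ ¬C) unsat w.r.t. T
   open: L(x₀) ⊇ {¬B, ¬C, ¬F, ∀r.F}
2. Hence ¬F ⊑ C: not entailed.

No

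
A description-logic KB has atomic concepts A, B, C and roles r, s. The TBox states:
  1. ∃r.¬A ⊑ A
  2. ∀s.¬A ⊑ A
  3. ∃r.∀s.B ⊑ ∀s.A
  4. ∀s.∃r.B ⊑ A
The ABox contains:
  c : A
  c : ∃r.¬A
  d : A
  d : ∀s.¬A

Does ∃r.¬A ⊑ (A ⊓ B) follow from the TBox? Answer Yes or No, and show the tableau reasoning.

1. ∃r.¬A ⊑ (A ⊓ B)  ⇔  (∃r.¬A ⊓ (¬A ⊔ ¬B)) unsat w.r.t. T
   apply at x₀: ∃r.¬A⊑A
   open: L(x₀) ⊇ {A, ¬B, ∀r.∃s.¬B, ∃r.¬A} (+ ∃-successors)
2. Hence ∃r.¬A ⊑ (A ⊓ B): not entailed.

No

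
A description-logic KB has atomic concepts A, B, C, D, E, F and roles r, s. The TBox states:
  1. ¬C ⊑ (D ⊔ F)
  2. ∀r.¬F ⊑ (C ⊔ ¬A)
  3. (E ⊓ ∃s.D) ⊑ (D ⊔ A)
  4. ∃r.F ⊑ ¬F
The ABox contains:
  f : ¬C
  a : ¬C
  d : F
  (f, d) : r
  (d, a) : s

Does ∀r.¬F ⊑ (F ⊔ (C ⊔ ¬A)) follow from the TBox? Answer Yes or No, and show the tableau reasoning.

Yes

1. ∀r.¬F ⊑ (F ⊔ (C ⊔ ¬A))  ⇔  (∀r.¬F ⊓ (¬F ⊓ (¬C ⊓ A))) unsat w.r.t. T
   all branches close; clash {F, ¬F} at x₀
2. Hence ∀r.¬F ⊑ (F ⊔ (C ⊔ ¬A)): entailed.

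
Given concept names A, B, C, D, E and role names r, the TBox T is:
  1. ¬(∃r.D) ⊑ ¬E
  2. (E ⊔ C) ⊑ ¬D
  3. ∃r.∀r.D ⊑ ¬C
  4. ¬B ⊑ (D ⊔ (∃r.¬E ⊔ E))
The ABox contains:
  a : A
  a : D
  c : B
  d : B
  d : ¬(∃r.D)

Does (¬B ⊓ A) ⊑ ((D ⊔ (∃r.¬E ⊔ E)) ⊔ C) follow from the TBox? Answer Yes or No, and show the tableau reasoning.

Yes

1. (¬B ⊓ A) ⊑ ((D ⊔ (∃r.¬E ⊔ E)) ⊔ C)  ⇔  ((¬B ⊓ A) ⊓ ((¬D ⊓ (∀r.E ⊓ ¬E)) ⊓ ¬C)) unsat w.r.t. T
   all branches close; clash {E, ¬E} at x₀
2. Hence (¬B ⊓ A) ⊑ ((D ⊔ (∃r.¬E ⊔ E)) ⊔ C): entailed.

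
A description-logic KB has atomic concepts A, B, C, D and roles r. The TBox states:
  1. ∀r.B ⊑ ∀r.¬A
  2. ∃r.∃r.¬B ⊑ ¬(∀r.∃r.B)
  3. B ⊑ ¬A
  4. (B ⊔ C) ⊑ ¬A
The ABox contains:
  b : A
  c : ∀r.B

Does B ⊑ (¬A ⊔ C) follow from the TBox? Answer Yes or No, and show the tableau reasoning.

Yes

1. B ⊑ (¬A ⊔ C)  ⇔  (B ⊓ (A ⊓ ¬C)) unsat w.r.t. T
   all branches close; clash {A, ¬A} at x₀
2. Hence B ⊑ (¬A ⊔ C): entailed.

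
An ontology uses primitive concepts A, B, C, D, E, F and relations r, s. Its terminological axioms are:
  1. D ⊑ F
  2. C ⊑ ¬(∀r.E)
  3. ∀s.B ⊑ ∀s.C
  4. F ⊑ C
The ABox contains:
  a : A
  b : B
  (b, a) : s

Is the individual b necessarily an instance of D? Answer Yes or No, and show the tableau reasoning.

No

1. b : D?  L(b) = {B} ∪ {¬D}
   open: L(b) ⊇ {B, ¬C, ¬D, ¬F, ∃s.¬B} (+ ∃-successors) — b ∉ D possible
2. Hence b : D: not entailed.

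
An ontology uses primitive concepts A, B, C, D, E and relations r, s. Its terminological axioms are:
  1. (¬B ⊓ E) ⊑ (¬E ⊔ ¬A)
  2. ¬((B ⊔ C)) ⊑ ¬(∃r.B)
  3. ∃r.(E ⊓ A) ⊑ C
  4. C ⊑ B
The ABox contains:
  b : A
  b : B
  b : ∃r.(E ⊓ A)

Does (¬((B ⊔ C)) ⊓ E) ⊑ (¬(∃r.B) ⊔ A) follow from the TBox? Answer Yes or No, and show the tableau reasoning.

1. (¬((B ⊔ C)) ⊓ E) ⊑ (¬(∃r.B) ⊔ A)  ⇔  (((¬B ⊓ ¬C) ⊓ E) ⊓ (∃r.B ⊓ ¬A)) unsat w.r.t. T
   all branches close; clash {C, ¬C} at x₀
2. Hence (¬((B ⊔ C)) ⊓ E) ⊑ (¬(∃r.B) ⊔ A): entailed.

Yes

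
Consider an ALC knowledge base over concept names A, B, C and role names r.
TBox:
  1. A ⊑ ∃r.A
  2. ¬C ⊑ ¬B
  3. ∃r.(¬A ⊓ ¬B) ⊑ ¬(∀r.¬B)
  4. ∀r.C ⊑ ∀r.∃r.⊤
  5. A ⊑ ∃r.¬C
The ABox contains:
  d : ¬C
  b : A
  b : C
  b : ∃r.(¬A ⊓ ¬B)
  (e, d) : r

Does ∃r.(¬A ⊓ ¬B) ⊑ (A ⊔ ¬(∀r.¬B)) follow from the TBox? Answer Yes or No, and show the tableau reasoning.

Yes

1. ∃r.(¬A ⊓ ¬B) ⊑ (A ⊔ ¬(∀r.¬B))  ⇔  (∃r.(¬A ⊓ ¬B) ⊓ (¬A ⊓ ∀r.¬B)) unsat w.r.t. T
   all branches close; clash {B, ¬B} at an ∃-successor
2. Hence ∃r.(¬A ⊓ ¬B) ⊑ (A ⊔ ¬(∀r.¬B)): entailed.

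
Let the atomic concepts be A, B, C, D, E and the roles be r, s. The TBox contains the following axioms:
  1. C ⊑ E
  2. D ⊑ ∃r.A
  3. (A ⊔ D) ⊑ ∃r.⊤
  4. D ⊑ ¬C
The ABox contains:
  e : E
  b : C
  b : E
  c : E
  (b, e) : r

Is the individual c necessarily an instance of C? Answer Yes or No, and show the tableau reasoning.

1. c : C?  L(c) = {E} ∪ {¬C}
   open: L(c) ⊇ {E, ¬A, ¬C, ¬D} — c ∉ C possible
2. Hence c : C: not entailed.

No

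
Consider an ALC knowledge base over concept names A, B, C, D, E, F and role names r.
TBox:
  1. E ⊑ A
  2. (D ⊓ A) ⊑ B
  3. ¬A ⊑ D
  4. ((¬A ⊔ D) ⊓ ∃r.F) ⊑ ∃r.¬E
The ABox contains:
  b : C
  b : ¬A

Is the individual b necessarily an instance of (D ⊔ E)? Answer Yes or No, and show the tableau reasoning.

Yes

1. b : (D ⊔ E)?  L(b) = {C, ¬A} ∪ {(¬D ⊓ ¬E)}
   clash {D, ¬D} at b — b ∈ (D ⊔ E)
2. Hence b : (D ⊔ E): entailed.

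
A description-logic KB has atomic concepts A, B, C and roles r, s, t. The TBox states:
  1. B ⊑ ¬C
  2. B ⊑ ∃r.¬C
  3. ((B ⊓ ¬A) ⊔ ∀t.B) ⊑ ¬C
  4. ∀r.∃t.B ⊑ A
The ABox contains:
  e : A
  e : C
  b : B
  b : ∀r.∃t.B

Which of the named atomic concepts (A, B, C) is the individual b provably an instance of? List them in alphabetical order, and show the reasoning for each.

1. b : A?  L(b) = {B, ∀r.∃t.B} ∪ {¬A}
   clash {A, ¬A} at b — b ∈ A
2. b : B?  L(b) = {B, ∀r.∃t.B} ∪ {¬B}
   clash {B, ¬B} at b — b ∈ B
3. b : C?  L(b) = {B, ∀r.∃t.B} ∪ {¬C}
   apply at b: B⊑∃r.¬C; ∀r.∃t.B⊑A
   open: L(b) ⊇ {A, B, ¬C, ∀r.∃t.B, ∃r.¬C} (+ ∃-successors) — b ∉ C possible
4. Entailed for b: {A, B}

{A, B}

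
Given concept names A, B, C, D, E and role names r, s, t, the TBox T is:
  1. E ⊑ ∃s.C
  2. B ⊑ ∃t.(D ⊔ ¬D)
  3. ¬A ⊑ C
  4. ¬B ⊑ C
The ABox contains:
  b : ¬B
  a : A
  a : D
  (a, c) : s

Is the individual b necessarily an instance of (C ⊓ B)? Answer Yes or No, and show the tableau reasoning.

No

1. b : (C ⊓ B)?  L(b) = {¬B} ∪ {(¬C ⊔ ¬B)}
   apply at b: ¬B⊑C
   open: L(b) ⊇ {A, C, ¬B, ¬E} — b ∉ (C ⊓ B) possible
2. Hence b : (C ⊓ B): not entailed.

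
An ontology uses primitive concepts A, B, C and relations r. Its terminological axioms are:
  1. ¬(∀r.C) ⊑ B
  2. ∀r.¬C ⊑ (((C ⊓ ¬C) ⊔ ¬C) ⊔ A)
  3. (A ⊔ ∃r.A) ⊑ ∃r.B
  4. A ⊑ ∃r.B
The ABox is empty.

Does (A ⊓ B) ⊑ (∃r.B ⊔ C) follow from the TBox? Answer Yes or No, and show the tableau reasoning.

Yes

1. (A ⊓ B) ⊑ (∃r.B ⊔ C)  ⇔  ((A ⊓ B) ⊓ (∀r.¬B ⊓ ¬C)) unsat w.r.t. T
   all branches close; clash {B, ¬B} at an ∃-successor
2. Hence (A ⊓ B) ⊑ (∃r.B ⊔ C): entailed.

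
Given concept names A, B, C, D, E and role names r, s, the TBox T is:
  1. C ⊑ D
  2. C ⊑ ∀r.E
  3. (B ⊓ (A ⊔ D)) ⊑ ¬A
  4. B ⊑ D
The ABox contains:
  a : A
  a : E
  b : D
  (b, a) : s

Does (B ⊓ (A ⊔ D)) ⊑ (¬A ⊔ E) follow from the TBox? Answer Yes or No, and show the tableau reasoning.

1. (B ⊓ (A ⊔ D)) ⊑ (¬A ⊔ E)  ⇔  ((B ⊓ (A ⊔ D)) ⊓ (A ⊓ ¬E)) unsat w.r.t. T
   all branches close; clash {A, ¬A} at x₀
2. Hence (B ⊓ (A ⊔ D)) ⊑ (¬A ⊔ E): entailed.

Yes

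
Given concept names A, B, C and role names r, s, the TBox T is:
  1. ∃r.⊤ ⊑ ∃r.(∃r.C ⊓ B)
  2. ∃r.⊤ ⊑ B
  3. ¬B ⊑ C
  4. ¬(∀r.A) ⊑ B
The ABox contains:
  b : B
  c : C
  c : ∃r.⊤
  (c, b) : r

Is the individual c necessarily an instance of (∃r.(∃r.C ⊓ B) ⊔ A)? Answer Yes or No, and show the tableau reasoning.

1. c : (∃r.(∃r.C ⊓ B) ⊔ A)?  L(c) = {C, ∃r.⊤} ∪ {(∀r.(∀r.¬C ⊔ ¬B) ⊓ ¬A)}
   clash {B, ¬B} at an ∃-successor — c ∈ (∃r.(∃r.C ⊓ B) ⊔ A)
2. Hence c : (∃r.(∃r.C ⊓ B) ⊔ A): entailed.

Yes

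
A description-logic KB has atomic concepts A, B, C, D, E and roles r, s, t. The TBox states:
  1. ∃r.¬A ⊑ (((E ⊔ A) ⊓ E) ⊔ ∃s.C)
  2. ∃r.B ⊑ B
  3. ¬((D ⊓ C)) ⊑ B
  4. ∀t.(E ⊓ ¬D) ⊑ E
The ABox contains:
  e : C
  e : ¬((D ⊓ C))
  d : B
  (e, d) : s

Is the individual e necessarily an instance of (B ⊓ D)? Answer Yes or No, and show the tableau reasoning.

No

1. e : (B ⊓ D)?  L(e) = {C, ¬((D ⊓ C))} ∪ {(¬B ⊔ ¬D)}
   apply at e: ¬((D ⊓ C))⊑B
   open: L(e) ⊇ {B, C, ¬D, ∀r.A, ∃t.(¬E ⊔ D)} (+ ∃-successors) — e ∉ (B ⊓ D) possible
2. Hence e : (B ⊓ D): not entailed.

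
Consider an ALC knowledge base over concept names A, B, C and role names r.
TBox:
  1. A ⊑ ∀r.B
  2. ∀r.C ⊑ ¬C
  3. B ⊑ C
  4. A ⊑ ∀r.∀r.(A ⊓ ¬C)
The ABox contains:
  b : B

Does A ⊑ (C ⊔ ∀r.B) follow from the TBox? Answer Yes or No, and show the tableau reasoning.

Yes

1. A ⊑ (C ⊔ ∀r.B)  ⇔  (A ⊓ (¬C ⊓ ∃r.¬B)) unsat w.r.t. T
   all branches close; clash {C, ¬C} at x₀
2. Hence A ⊑ (C ⊔ ∀r.B): entailed.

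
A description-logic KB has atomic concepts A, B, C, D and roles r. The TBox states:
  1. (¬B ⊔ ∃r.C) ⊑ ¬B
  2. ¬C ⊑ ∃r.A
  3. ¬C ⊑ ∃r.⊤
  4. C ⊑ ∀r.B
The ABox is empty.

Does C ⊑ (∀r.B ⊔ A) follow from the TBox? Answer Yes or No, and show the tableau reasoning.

1. C ⊑ (∀r.B ⊔ A)  ⇔  (C ⊓ (∃r.¬B ⊓ ¬A)) unsat w.r.t. T
   all branches close; clash {B, ¬B} at an ∃-successor
2. Hence C ⊑ (∀r.B ⊔ A): entailed.

Yes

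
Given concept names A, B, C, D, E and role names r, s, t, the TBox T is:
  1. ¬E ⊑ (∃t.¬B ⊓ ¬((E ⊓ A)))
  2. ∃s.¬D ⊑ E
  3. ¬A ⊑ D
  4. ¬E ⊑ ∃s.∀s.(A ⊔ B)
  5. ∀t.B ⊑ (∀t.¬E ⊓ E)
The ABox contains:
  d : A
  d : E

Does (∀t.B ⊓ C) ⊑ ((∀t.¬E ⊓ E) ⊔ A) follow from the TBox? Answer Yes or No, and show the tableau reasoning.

Yes

1. (∀t.B ⊓ C) ⊑ ((∀t.¬E ⊓ E) ⊔ A)  ⇔  ((∀t.B ⊓ C) ⊓ ((∃t.E ⊔ ¬E) ⊓ ¬A)) unsat w.r.t. T
   all branches close; clash {E, ¬E} at x₀
2. Hence (∀t.B ⊓ C) ⊑ ((∀t.¬E ⊓ E) ⊔ A): entailed.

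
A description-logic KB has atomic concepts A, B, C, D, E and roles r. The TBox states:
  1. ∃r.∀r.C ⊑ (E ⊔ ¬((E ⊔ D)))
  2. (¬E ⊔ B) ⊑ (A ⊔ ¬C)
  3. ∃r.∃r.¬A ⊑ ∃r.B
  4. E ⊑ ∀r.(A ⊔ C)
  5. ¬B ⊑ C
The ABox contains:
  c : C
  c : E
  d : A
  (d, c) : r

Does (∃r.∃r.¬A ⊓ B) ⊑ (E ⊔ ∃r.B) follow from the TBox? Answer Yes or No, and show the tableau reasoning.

1. (∃r.∃r.¬A ⊓ B) ⊑ (E ⊔ ∃r.B)  ⇔  ((∃r.∃r.¬A ⊓ B) ⊓ (¬E ⊓ ∀r.¬B)) unsat w.r.t. T
   all branches close; clash {B, ¬B} at an ∃-successor
2. Hence (∃r.∃r.¬A ⊓ B) ⊑ (E ⊔ ∃r.B): entailed.

Yes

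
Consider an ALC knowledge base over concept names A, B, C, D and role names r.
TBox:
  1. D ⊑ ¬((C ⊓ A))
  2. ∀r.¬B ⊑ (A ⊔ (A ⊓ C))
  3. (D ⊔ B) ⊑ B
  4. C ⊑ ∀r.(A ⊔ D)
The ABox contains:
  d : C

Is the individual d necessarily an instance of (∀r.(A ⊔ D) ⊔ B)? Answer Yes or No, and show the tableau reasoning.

1. d : (∀r.(A ⊔ D) ⊔ B)?  L(d) = {C} ∪ {(∃r.(¬A ⊓ ¬D) ⊓ ¬B)}
   clash {B, ¬B} at d — d ∈ (∀r.(A ⊔ D) ⊔ B)
2. Hence d : (∀r.(A ⊔ D) ⊔ B): entailed.

Yes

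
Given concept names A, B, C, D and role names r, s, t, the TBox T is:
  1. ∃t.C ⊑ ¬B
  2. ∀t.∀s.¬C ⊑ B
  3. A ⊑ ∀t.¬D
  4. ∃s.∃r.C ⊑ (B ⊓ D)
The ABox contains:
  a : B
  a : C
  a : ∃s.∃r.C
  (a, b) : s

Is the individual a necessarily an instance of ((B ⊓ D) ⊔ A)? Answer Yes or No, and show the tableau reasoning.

Yes

1. a : ((B ⊓ D) ⊔ A)?  L(a) = {B, C, ∃s.∃r.C} ∪ {((¬B ⊔ ¬D) ⊓ ¬A)}
   clash {B, ¬B} at a — a ∈ ((B ⊓ D) ⊔ A)
2. Hence a : ((B ⊓ D) ⊔ A): entailed.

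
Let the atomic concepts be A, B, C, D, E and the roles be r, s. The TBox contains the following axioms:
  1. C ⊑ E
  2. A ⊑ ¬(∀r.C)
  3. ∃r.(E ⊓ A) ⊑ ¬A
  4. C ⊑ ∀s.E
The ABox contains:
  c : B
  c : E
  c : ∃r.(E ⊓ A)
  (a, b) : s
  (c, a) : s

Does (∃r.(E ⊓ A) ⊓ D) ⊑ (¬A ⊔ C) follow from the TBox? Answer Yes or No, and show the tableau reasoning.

Yes

1. (∃r.(E ⊓ A) ⊓ D) ⊑ (¬A ⊔ C)  ⇔  ((∃r.(E ⊓ A) ⊓ D) ⊓ (A ⊓ ¬C)) unsat w.r.t. T
   all branches close; clash {A, ¬A} at x₀
2. Hence (∃r.(E ⊓ A) ⊓ D) ⊑ (¬A ⊔ C): entailed.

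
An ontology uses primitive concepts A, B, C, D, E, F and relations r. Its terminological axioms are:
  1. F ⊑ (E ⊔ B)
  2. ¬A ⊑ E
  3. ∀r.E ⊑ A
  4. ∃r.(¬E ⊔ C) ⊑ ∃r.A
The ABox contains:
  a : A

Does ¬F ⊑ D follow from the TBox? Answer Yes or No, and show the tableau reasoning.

1. ¬F ⊑ D  ⇔  (¬F ⊓ ¬D) unsat w.r.t. T
   open: L(x₀) ⊇ {A, ¬D, ¬F, ∀r.(E ⊓ ¬C)}
2. Hence ¬F ⊑ D: not entailed.

No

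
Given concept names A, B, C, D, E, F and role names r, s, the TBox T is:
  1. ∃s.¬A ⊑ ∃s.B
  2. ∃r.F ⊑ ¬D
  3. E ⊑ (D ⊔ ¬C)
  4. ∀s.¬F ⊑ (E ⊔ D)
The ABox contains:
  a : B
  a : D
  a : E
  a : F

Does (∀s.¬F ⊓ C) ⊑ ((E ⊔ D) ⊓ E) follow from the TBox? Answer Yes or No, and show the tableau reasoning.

1. (∀s.¬F ⊓ C) ⊑ ((E ⊔ D) ⊓ E)  ⇔  ((∀s.¬F ⊓ C) ⊓ ((¬E ⊓ ¬D) ⊔ ¬E)) unsat w.r.t. T
   apply at x₀: ∀s.¬F⊑(E ⊔ D)
   open: L(x₀) ⊇ {C, D, ¬E, ∀r.¬F, ∀s.A, …}
2. Hence (∀s.¬F ⊓ C) ⊑ ((E ⊔ D) ⊓ E): not entailed.

No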